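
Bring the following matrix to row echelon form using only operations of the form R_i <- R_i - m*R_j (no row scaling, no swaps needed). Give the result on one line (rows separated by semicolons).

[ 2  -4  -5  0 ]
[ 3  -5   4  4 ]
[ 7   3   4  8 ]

Forward elimination:
R2 <- R2 - (3/2)*R1:  [    0     1  23/2     4 ]
R3 <- R3 - (7/2)*R1:  [    0    17  43/2     8 ]
R3 <- R3 - (17)*R2:  [    0     0  -174   -60 ]
Row echelon form:
[ 2  -4    -5    0 ]
[ 0   1  23/2    4 ]
[ 0   0  -174  -60 ]

REF = [2 -4 -5 0; 0 1 23/2 4; 0 0 -174 -60]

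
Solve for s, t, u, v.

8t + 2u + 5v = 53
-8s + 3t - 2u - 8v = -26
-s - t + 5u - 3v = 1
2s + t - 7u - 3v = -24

(1, 4, 3, 3)

Forward elimination on [A|b]:
R1 <-> R2   (pivot in column 1 was zero)
[ -8   3  -2  -8  -26 ]
[  0   8   2   5   53 ]
[ -1  -1   5  -3    1 ]
[  2   1  -7  -3  -24 ]
R3 <- R3 - (1/8)*R1:  [     0  -11/8   21/4     -2   17/4 ]
R4 <- R4 - (-1/4)*R1:  [     0    7/4  -15/2     -5  -61/2 ]
R3 <- R3 - (-11/64)*R2:  [      0       0  179/32  -73/64  855/64 ]
R4 <- R4 - (7/32)*R2:  [        0         0   -127/16   -195/32  -1347/32 ]
R4 <- R4 - (-254/179)*R3:  [         0          0          0  -2761/358  -8283/358 ]
Row echelon form:
[ -8  3      -2         -8  |        -26 ]
[  0  8       2          5  |         53 ]
[  0  0  179/32     -73/64  |     855/64 ]
[  0  0       0  -2761/358  |  -8283/358 ]
Back-substitution:
v = (-8283/358) / (-2761/358) = 3
u = (855/64 - (-73/64)*(3)) / (179/32) = 3
t = (53 - (2)*(3) - (5)*(3)) / 8 = 4
s = (-26 - (3)*(4) - (-2)*(3) - (-8)*(3)) / -8 = 1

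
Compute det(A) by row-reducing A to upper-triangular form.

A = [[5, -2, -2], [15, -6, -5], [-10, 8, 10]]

det(A) = -20

Forward elimination:
R2 <- R2 - (3)*R1:  [ 0  0  1 ]
R3 <- R3 - (-2)*R1:  [ 0  4  6 ]
R2 <-> R3   (pivot in column 2 was zero)
[ 5  -2  -2 ]
[ 0   4   6 ]
[ 0   0   1 ]
Upper-triangular form:
[ 5  -2  -2 ]
[ 0   4   6 ]
[ 0   0   1 ]
det(A) = (-1)^1 * (5) * (4) * (1) = -20  (1 row swap -> sign -1)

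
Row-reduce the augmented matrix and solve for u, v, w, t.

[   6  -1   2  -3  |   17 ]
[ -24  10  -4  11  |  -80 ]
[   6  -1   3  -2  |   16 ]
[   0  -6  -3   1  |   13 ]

(1, -3, 1, -2)

Forward elimination on [A|b]:
R2 <- R2 - (-4)*R1:  [   0    6    4   -1  -12 ]
R3 <- R3 - (1)*R1:  [  0   0   1   1  -1 ]
R4 <- R4 - (-1)*R2:  [ 0  0  1  0  1 ]
R4 <- R4 - (1)*R3:  [  0   0   0  -1   2 ]
Row echelon form:
[ 6  -1  2  -3  |   17 ]
[ 0   6  4  -1  |  -12 ]
[ 0   0  1   1  |   -1 ]
[ 0   0  0  -1  |    2 ]
Back-substitution:
t = (2) / -1 = -2
w = (-1 - (1)*(-2)) / 1 = 1
v = (-12 - (4)*(1) - (-1)*(-2)) / 6 = -3
u = (17 - (-1)*(-3) - (2)*(1) - (-3)*(-2)) / 6 = 1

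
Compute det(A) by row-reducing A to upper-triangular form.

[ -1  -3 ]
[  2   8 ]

det(A) = -2

Forward elimination:
R2 <- R2 - (-2)*R1:  [ 0  2 ]
Upper-triangular form:
[ -1  -3 ]
[  0   2 ]
det(A) = (-1)^0 * (-1) * (2) = -2  (0 row swaps -> sign +1)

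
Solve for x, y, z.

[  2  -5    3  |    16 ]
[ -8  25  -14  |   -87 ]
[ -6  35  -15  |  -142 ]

Forward elimination on [A|b]:
R2 <- R2 - (-4)*R1:  [   0    5   -2  -23 ]
R3 <- R3 - (-3)*R1:  [   0   20   -6  -94 ]
R3 <- R3 - (4)*R2:  [  0   0   2  -2 ]
Row echelon form:
[ 2  -5   3  |   16 ]
[ 0   5  -2  |  -23 ]
[ 0   0   2  |   -2 ]
Back-substitution:
z = (-2) / 2 = -1
y = (-23 - (-2)*(-1)) / 5 = -5
x = (16 - (-5)*(-5) - (3)*(-1)) / 2 = -3

(-3, -5, -1)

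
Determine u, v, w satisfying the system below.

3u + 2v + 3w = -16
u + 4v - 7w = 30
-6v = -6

Forward elimination on [A|b]:
R2 <- R2 - (1/3)*R1:  [     0   10/3     -8  106/3 ]
R3 <- R3 - (-9/5)*R2:  [     0      0  -72/5  288/5 ]
Row echelon form:
[ 3     2      3  |    -16 ]
[ 0  10/3     -8  |  106/3 ]
[ 0     0  -72/5  |  288/5 ]
Back-substitution:
w = (288/5) / (-72/5) = -4
v = (106/3 - (-8)*(-4)) / (10/3) = 1
u = (-16 - (2)*(1) - (3)*(-4)) / 3 = -2

(-2, 1, -4)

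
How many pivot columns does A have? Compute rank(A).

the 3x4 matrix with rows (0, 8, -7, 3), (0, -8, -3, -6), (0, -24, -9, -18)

rank(A) = 2

Row reduction:
R2 <- R2 - (-1)*R1:  [   0    0  -10   -3 ]
R3 <- R3 - (-3)*R1:  [   0    0  -30   -9 ]
R3 <- R3 - (3)*R2:  [ 0  0  0  0 ]
Row echelon form:
[ 0  8   -7   3 ]
[ 0  0  -10  -3 ]
[ 0  0    0   0 ]
Nonzero rows / pivot columns: 2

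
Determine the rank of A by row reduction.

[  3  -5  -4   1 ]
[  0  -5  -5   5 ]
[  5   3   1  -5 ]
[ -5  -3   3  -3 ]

Row reduction:
R3 <- R3 - (5/3)*R1:  [     0   34/3   23/3  -20/3 ]
R4 <- R4 - (-5/3)*R1:  [     0  -34/3  -11/3   -4/3 ]
R3 <- R3 - (-34/15)*R2:  [     0      0  -11/3   14/3 ]
R4 <- R4 - (34/15)*R2:  [     0      0   23/3  -38/3 ]
R4 <- R4 - (-23/11)*R3:  [      0       0       0  -32/11 ]
Row echelon form:
[ 3  -5     -4       1 ]
[ 0  -5     -5       5 ]
[ 0   0  -11/3    14/3 ]
[ 0   0      0  -32/11 ]
Nonzero rows / pivot columns: 4

rank(A) = 4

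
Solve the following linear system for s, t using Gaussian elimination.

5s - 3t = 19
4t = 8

(5, 2)

Forward elimination on [A|b]:
Row echelon form:
[ 5  -3  |  19 ]
[ 0   4  |   8 ]
Back-substitution:
t = (8) / 4 = 2
s = (19 - (-3)*(2)) / 5 = 5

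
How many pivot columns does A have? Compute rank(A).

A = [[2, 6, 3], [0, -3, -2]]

rank(A) = 2

Row reduction:
Row echelon form:
[ 2   6   3 ]
[ 0  -3  -2 ]
Nonzero rows / pivot columns: 2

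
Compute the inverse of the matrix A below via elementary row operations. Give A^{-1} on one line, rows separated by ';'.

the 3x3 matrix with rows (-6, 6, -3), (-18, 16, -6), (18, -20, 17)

inverse = [38/15 -7/10 1/5; 33/10 -4/5 3/10; 6/5 -1/5 1/5]

Gauss-Jordan on [A | I]:
R1 <- (1/-6)*R1:  [    1    -1   1/2  |  -1/6     0     0 ]
R2 <- R2 - (-18)*R1:  [  0  -2   3  |  -3   1   0 ]
R3 <- R3 - (18)*R1:  [  0  -2   8  |   3   0   1 ]
R2 <- (1/-2)*R2:  [    0     1  -3/2  |   3/2  -1/2     0 ]
R1 <- R1 - (-1)*R2:  [    1     0    -1  |   4/3  -1/2     0 ]
R3 <- R3 - (-2)*R2:  [  0   0   5  |   6  -1   1 ]
R3 <- (1/5)*R3:  [    0     0     1  |   6/5  -1/5   1/5 ]
R1 <- R1 - (-1)*R3:  [     1      0      0  |  38/15  -7/10    1/5 ]
R2 <- R2 - (-3/2)*R3:  [     0      1      0  |  33/10   -4/5   3/10 ]
Right block of [I | A^{-1}] is the inverse:
[ 38/15  -7/10   1/5 ]
[ 33/10   -4/5  3/10 ]
[   6/5   -1/5   1/5 ]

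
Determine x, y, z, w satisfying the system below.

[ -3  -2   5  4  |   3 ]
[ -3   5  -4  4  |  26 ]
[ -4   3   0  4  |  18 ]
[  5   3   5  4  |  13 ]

(0, 2, -1, 3)

Forward elimination on [A|b]:
R2 <- R2 - (1)*R1:  [  0   7  -9   0  23 ]
R3 <- R3 - (4/3)*R1:  [     0   17/3  -20/3   -4/3     14 ]
R4 <- R4 - (-5/3)*R1:  [    0  -1/3  40/3  32/3    18 ]
R3 <- R3 - (17/21)*R2:  [      0       0   13/21    -4/3  -97/21 ]
R4 <- R4 - (-1/21)*R2:  [      0       0  271/21    32/3  401/21 ]
R4 <- R4 - (271/13)*R3:  [       0        0        0   500/13  1500/13 ]
Row echelon form:
[ -3  -2      5       4  |        3 ]
[  0   7     -9       0  |       23 ]
[  0   0  13/21    -4/3  |   -97/21 ]
[  0   0      0  500/13  |  1500/13 ]
Back-substitution:
w = (1500/13) / (500/13) = 3
z = (-97/21 - (-4/3)*(3)) / (13/21) = -1
y = (23 - (-9)*(-1)) / 7 = 2
x = (3 - (-2)*(2) - (5)*(-1) - (4)*(3)) / -3 = 0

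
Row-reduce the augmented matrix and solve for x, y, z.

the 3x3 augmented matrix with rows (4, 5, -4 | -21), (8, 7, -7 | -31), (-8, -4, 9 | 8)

(-3, -5, -4)

Forward elimination on [A|b]:
R2 <- R2 - (2)*R1:  [  0  -3   1  11 ]
R3 <- R3 - (-2)*R1:  [   0    6    1  -34 ]
R3 <- R3 - (-2)*R2:  [   0    0    3  -12 ]
Row echelon form:
[ 4   5  -4  |  -21 ]
[ 0  -3   1  |   11 ]
[ 0   0   3  |  -12 ]
Back-substitution:
z = (-12) / 3 = -4
y = (11 - (1)*(-4)) / -3 = -5
x = (-21 - (5)*(-5) - (-4)*(-4)) / 4 = -3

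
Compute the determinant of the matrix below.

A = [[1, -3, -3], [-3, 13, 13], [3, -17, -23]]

det(A) = -24

Forward elimination:
R2 <- R2 - (-3)*R1:  [ 0  4  4 ]
R3 <- R3 - (3)*R1:  [   0   -8  -14 ]
R3 <- R3 - (-2)*R2:  [  0   0  -6 ]
Upper-triangular form:
[ 1  -3  -3 ]
[ 0   4   4 ]
[ 0   0  -6 ]
det(A) = (-1)^0 * (1) * (4) * (-6) = -24  (0 row swaps -> sign +1)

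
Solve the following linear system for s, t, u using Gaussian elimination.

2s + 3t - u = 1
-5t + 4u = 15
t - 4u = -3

(5, -3, 0)

Forward elimination on [A|b]:
R3 <- R3 - (-1/5)*R2:  [     0      0  -16/5      0 ]
Row echelon form:
[ 2   3     -1  |   1 ]
[ 0  -5      4  |  15 ]
[ 0   0  -16/5  |   0 ]
Back-substitution:
u = (0) / (-16/5) = 0
t = (15 - (4)*(0)) / -5 = -3
s = (1 - (3)*(-3) - (-1)*(0)) / 2 = 5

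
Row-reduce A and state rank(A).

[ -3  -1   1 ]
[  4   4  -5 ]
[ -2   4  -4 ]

Row reduction:
R2 <- R2 - (-4/3)*R1:  [     0    8/3  -11/3 ]
R3 <- R3 - (2/3)*R1:  [     0   14/3  -14/3 ]
R3 <- R3 - (7/4)*R2:  [   0    0  7/4 ]
Row echelon form:
[ -3   -1      1 ]
[  0  8/3  -11/3 ]
[  0    0    7/4 ]
Nonzero rows / pivot columns: 3

rank(A) = 3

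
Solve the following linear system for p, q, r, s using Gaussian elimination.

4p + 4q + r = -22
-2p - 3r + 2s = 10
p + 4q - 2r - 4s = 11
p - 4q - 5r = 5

Forward elimination on [A|b]:
R2 <- R2 - (-1/2)*R1:  [    0     2  -5/2     2    -1 ]
R3 <- R3 - (1/4)*R1:  [    0     3  -9/4    -4  33/2 ]
R4 <- R4 - (1/4)*R1:  [     0     -5  -21/4      0   21/2 ]
R3 <- R3 - (3/2)*R2:  [   0    0  3/2   -7   18 ]
R4 <- R4 - (-5/2)*R2:  [     0      0  -23/2      5      8 ]
R4 <- R4 - (-23/3)*R3:  [      0       0       0  -146/3     146 ]
Row echelon form:
[ 4  4     1       0  |  -22 ]
[ 0  2  -5/2       2  |   -1 ]
[ 0  0   3/2      -7  |   18 ]
[ 0  0     0  -146/3  |  146 ]
Back-substitution:
s = (146) / (-146/3) = -3
r = (18 - (-7)*(-3)) / (3/2) = -2
q = (-1 - (-5/2)*(-2) - (2)*(-3)) / 2 = 0
p = (-22 - (4)*(0) - (1)*(-2)) / 4 = -5

(-5, 0, -2, -3)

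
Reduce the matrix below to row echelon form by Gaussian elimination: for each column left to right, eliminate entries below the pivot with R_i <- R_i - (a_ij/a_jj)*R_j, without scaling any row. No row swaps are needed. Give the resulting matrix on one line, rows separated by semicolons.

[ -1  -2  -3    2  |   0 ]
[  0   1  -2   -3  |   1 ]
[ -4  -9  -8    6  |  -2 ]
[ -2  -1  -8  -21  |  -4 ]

Forward elimination:
R3 <- R3 - (4)*R1:  [  0  -1   4  -2  -2 ]
R4 <- R4 - (2)*R1:  [   0    3   -2  -25   -4 ]
R3 <- R3 - (-1)*R2:  [  0   0   2  -5  -1 ]
R4 <- R4 - (3)*R2:  [   0    0    4  -16   -7 ]
R4 <- R4 - (2)*R3:  [  0   0   0  -6  -5 ]
Row echelon form:
[ -1  -2  -3   2  |   0 ]
[  0   1  -2  -3  |   1 ]
[  0   0   2  -5  |  -1 ]
[  0   0   0  -6  |  -5 ]

REF = [-1 -2 -3 2 0; 0 1 -2 -3 1; 0 0 2 -5 -1; 0 0 0 -6 -5]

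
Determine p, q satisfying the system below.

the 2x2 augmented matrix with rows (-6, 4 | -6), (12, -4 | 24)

(3, 3)

Forward elimination on [A|b]:
R2 <- R2 - (-2)*R1:  [  0   4  12 ]
Row echelon form:
[ -6  4  |  -6 ]
[  0  4  |  12 ]
Back-substitution:
q = (12) / 4 = 3
p = (-6 - (4)*(3)) / -6 = 3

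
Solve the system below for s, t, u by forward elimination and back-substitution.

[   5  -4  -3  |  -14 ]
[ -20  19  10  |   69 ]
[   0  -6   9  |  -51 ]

(-5, 1, -5)

Forward elimination on [A|b]:
R2 <- R2 - (-4)*R1:  [  0   3  -2  13 ]
R3 <- R3 - (-2)*R2:  [   0    0    5  -25 ]
Row echelon form:
[ 5  -4  -3  |  -14 ]
[ 0   3  -2  |   13 ]
[ 0   0   5  |  -25 ]
Back-substitution:
u = (-25) / 5 = -5
t = (13 - (-2)*(-5)) / 3 = 1
s = (-14 - (-4)*(1) - (-3)*(-5)) / 5 = -5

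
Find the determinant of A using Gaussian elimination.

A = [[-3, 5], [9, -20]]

det(A) = 15

Forward elimination:
R2 <- R2 - (-3)*R1:  [  0  -5 ]
Upper-triangular form:
[ -3   5 ]
[  0  -5 ]
det(A) = (-1)^0 * (-3) * (-5) = 15  (0 row swaps -> sign +1)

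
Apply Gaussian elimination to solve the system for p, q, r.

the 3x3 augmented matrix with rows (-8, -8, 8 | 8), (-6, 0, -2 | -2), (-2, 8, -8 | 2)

(-1, 4, 4)

Forward elimination on [A|b]:
R2 <- R2 - (3/4)*R1:  [  0   6  -8  -8 ]
R3 <- R3 - (1/4)*R1:  [   0   10  -10    0 ]
R3 <- R3 - (5/3)*R2:  [    0     0  10/3  40/3 ]
Row echelon form:
[ -8  -8     8  |     8 ]
[  0   6    -8  |    -8 ]
[  0   0  10/3  |  40/3 ]
Back-substitution:
r = (40/3) / (10/3) = 4
q = (-8 - (-8)*(4)) / 6 = 4
p = (8 - (-8)*(4) - (8)*(4)) / -8 = -1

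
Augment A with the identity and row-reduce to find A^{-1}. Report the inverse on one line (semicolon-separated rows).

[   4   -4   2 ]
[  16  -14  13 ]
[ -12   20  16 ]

Gauss-Jordan on [A | I]:
R1 <- (1/4)*R1:  [   1   -1  1/2  |  1/4    0    0 ]
R2 <- R2 - (16)*R1:  [  0   2   5  |  -4   1   0 ]
R3 <- R3 - (-12)*R1:  [  0   8  22  |   3   0   1 ]
R2 <- (1/2)*R2:  [   0    1  5/2  |   -2  1/2    0 ]
R1 <- R1 - (-1)*R2:  [    1     0     3  |  -7/4   1/2     0 ]
R3 <- R3 - (8)*R2:  [  0   0   2  |  19  -4   1 ]
R3 <- (1/2)*R3:  [    0     0     1  |  19/2    -2   1/2 ]
R1 <- R1 - (3)*R3:  [      1       0       0  |  -121/4    13/2    -3/2 ]
R2 <- R2 - (5/2)*R3:  [      0       1       0  |  -103/4    11/2    -5/4 ]
Right block of [I | A^{-1}] is the inverse:
[ -121/4  13/2  -3/2 ]
[ -103/4  11/2  -5/4 ]
[   19/2    -2   1/2 ]

inverse = [-121/4 13/2 -3/2; -103/4 11/2 -5/4; 19/2 -2 1/2]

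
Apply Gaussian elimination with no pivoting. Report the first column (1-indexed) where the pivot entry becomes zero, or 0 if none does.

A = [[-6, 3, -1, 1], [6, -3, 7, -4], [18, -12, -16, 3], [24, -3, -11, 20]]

first zero-pivot column = 2

Naive forward elimination:
R2 <- R2 - (-1)*R1:  [  0   0   6  -3 ]
R3 <- R3 - (-3)*R1:  [   0   -3  -19    6 ]
R4 <- R4 - (-4)*R1:  [   0    9  -15   24 ]
Matrix at this point:
[ -6   3   -1   1 ]
[  0   0    6  -3 ]
[  0  -3  -19   6 ]
[  0   9  -15  24 ]
Pivot entry (2,2) is zero but row 3 has -3 in column 2 -> naive elimination stops; a row interchange (e.g. R2 <-> R3) would be required here.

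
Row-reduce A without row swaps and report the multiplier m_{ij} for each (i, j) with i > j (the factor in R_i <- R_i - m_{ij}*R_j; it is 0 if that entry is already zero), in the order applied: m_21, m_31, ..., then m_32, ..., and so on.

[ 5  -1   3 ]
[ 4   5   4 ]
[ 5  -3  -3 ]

Forward elimination:
R2 <- R2 - (4/5)*R1:  [    0  29/5   8/5 ]
R3 <- R3 - (1)*R1:  [  0  -2  -6 ]
R3 <- R3 - (-10/29)*R2:  [       0        0  -158/29 ]
Multipliers (in order of application): m_{21} = 4/5, m_{31} = 1, m_{32} = -10/29

multipliers: 4/5, 1, -10/29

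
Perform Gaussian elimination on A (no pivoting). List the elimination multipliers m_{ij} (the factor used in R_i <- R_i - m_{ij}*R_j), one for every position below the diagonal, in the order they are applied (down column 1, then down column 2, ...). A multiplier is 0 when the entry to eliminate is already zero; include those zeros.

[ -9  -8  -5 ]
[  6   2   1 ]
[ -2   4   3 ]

Forward elimination:
R2 <- R2 - (-2/3)*R1:  [     0  -10/3   -7/3 ]
R3 <- R3 - (2/9)*R1:  [    0  52/9  37/9 ]
R3 <- R3 - (-26/15)*R2:  [    0     0  1/15 ]
Multipliers (in order of application): m_{21} = -2/3, m_{31} = 2/9, m_{32} = -26/15

multipliers: -2/3, 2/9, -26/15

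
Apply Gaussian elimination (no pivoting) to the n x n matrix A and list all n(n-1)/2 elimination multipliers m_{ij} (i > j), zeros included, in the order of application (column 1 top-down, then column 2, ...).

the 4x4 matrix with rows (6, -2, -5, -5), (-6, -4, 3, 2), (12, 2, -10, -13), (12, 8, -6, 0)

multipliers: -1, 2, 2, -1, -2, 0

Forward elimination:
R2 <- R2 - (-1)*R1:  [  0  -6  -2  -3 ]
R3 <- R3 - (2)*R1:  [  0   6   0  -3 ]
R4 <- R4 - (2)*R1:  [  0  12   4  10 ]
R3 <- R3 - (-1)*R2:  [  0   0  -2  -6 ]
R4 <- R4 - (-2)*R2:  [ 0  0  0  4 ]
R4: entry in column 3 is already 0 -> m_{43} = 0 (no row operation needed)
Multipliers (in order of application): m_{21} = -1, m_{31} = 2, m_{41} = 2, m_{32} = -1, m_{42} = -2, m_{43} = 0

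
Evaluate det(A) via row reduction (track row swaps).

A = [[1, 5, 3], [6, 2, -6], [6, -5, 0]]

Forward elimination:
R2 <- R2 - (6)*R1:  [   0  -28  -24 ]
R3 <- R3 - (6)*R1:  [   0  -35  -18 ]
R3 <- R3 - (5/4)*R2:  [  0   0  12 ]
Upper-triangular form:
[ 1    5    3 ]
[ 0  -28  -24 ]
[ 0    0   12 ]
det(A) = (-1)^0 * (1) * (-28) * (12) = -336  (0 row swaps -> sign +1)

det(A) = -336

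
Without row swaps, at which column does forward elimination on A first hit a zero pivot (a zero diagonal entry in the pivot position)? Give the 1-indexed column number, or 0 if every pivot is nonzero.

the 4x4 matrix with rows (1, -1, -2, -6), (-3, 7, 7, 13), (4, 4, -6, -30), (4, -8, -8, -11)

Naive forward elimination:
R2 <- R2 - (-3)*R1:  [  0   4   1  -5 ]
R3 <- R3 - (4)*R1:  [  0   8   2  -6 ]
R4 <- R4 - (4)*R1:  [  0  -4   0  13 ]
R3 <- R3 - (2)*R2:  [ 0  0  0  4 ]
R4 <- R4 - (-1)*R2:  [ 0  0  1  8 ]
Matrix at this point:
[ 1  -1  -2  -6 ]
[ 0   4   1  -5 ]
[ 0   0   0   4 ]
[ 0   0   1   8 ]
Pivot entry (3,3) is zero but row 4 has 1 in column 3 -> naive elimination stops; a row interchange (e.g. R3 <-> R4) would be required here.

first zero-pivot column = 3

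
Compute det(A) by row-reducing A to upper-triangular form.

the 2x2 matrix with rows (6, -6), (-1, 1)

Forward elimination:
R2 <- R2 - (-1/6)*R1:  [ 0  0 ]
Upper-triangular form:
[ 6  -6 ]
[ 0   0 ]
det(A) = (-1)^0 * (6) * (0) = 0  (0 row swaps -> sign +1)

det(A) = 0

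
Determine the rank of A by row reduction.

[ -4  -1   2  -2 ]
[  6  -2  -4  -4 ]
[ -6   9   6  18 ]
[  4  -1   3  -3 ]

Row reduction:
R2 <- R2 - (-3/2)*R1:  [    0  -7/2    -1    -7 ]
R3 <- R3 - (3/2)*R1:  [    0  21/2     3    21 ]
R4 <- R4 - (-1)*R1:  [  0  -2   5  -5 ]
R3 <- R3 - (-3)*R2:  [ 0  0  0  0 ]
R4 <- R4 - (4/7)*R2:  [    0     0  39/7    -1 ]
R3 <-> R4   (pivot in column 3 was zero)
[ -4    -1     2  -2 ]
[  0  -7/2    -1  -7 ]
[  0     0  39/7  -1 ]
[  0     0     0   0 ]
Row echelon form:
[ -4    -1     2  -2 ]
[  0  -7/2    -1  -7 ]
[  0     0  39/7  -1 ]
[  0     0     0   0 ]
Nonzero rows / pivot columns: 3

rank(A) = 3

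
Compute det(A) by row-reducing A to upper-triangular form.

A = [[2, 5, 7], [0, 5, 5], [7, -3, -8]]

det(A) = -120

Forward elimination:
R3 <- R3 - (7/2)*R1:  [     0  -41/2  -65/2 ]
R3 <- R3 - (-41/10)*R2:  [   0    0  -12 ]
Upper-triangular form:
[ 2  5    7 ]
[ 0  5    5 ]
[ 0  0  -12 ]
det(A) = (-1)^0 * (2) * (5) * (-12) = -120  (0 row swaps -> sign +1)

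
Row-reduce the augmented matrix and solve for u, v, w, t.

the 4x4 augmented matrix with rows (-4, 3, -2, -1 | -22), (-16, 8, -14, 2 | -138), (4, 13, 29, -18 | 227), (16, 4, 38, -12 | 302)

(5, 2, 5, -2)

Forward elimination on [A|b]:
R2 <- R2 - (4)*R1:  [   0   -4   -6    6  -50 ]
R3 <- R3 - (-1)*R1:  [   0   16   27  -19  205 ]
R4 <- R4 - (-4)*R1:  [   0   16   30  -16  214 ]
R3 <- R3 - (-4)*R2:  [ 0  0  3  5  5 ]
R4 <- R4 - (-4)*R2:  [  0   0   6   8  14 ]
R4 <- R4 - (2)*R3:  [  0   0   0  -2   4 ]
Row echelon form:
[ -4   3  -2  -1  |  -22 ]
[  0  -4  -6   6  |  -50 ]
[  0   0   3   5  |    5 ]
[  0   0   0  -2  |    4 ]
Back-substitution:
t = (4) / -2 = -2
w = (5 - (5)*(-2)) / 3 = 5
v = (-50 - (-6)*(5) - (6)*(-2)) / -4 = 2
u = (-22 - (3)*(2) - (-2)*(5) - (-1)*(-2)) / -4 = 5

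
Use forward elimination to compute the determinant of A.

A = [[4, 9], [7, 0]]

Forward elimination:
R2 <- R2 - (7/4)*R1:  [     0  -63/4 ]
Upper-triangular form:
[ 4      9 ]
[ 0  -63/4 ]
det(A) = (-1)^0 * (4) * (-63/4) = -63  (0 row swaps -> sign +1)

det(A) = -63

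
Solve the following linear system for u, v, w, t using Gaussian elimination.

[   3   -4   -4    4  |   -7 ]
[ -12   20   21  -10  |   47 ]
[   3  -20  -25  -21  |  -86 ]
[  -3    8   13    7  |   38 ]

Forward elimination on [A|b]:
R2 <- R2 - (-4)*R1:  [  0   4   5   6  19 ]
R3 <- R3 - (1)*R1:  [   0  -16  -21  -25  -79 ]
R4 <- R4 - (-1)*R1:  [  0   4   9  11  31 ]
R3 <- R3 - (-4)*R2:  [  0   0  -1  -1  -3 ]
R4 <- R4 - (1)*R2:  [  0   0   4   5  12 ]
R4 <- R4 - (-4)*R3:  [ 0  0  0  1  0 ]
Row echelon form:
[ 3  -4  -4   4  |  -7 ]
[ 0   4   5   6  |  19 ]
[ 0   0  -1  -1  |  -3 ]
[ 0   0   0   1  |   0 ]
Back-substitution:
t = (0) / 1 = 0
w = (-3 - (-1)*(0)) / -1 = 3
v = (19 - (5)*(3) - (6)*(0)) / 4 = 1
u = (-7 - (-4)*(1) - (-4)*(3) - (4)*(0)) / 3 = 3

(3, 1, 3, 0)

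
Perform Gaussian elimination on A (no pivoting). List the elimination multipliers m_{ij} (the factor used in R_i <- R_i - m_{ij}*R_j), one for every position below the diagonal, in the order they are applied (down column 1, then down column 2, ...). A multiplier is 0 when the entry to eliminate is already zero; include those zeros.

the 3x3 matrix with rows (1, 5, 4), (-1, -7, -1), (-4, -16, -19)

multipliers: -1, -4, -2

Forward elimination:
R2 <- R2 - (-1)*R1:  [  0  -2   3 ]
R3 <- R3 - (-4)*R1:  [  0   4  -3 ]
R3 <- R3 - (-2)*R2:  [ 0  0  3 ]
Multipliers (in order of application): m_{21} = -1, m_{31} = -4, m_{32} = -2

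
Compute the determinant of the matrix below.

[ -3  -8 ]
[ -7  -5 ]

Forward elimination:
R2 <- R2 - (7/3)*R1:  [    0  41/3 ]
Upper-triangular form:
[ -3    -8 ]
[  0  41/3 ]
det(A) = (-1)^0 * (-3) * (41/3) = -41  (0 row swaps -> sign +1)

det(A) = -41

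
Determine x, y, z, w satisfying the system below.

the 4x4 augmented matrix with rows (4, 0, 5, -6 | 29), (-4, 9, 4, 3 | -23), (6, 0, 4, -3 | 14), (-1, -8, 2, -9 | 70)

(-2, -5, 5, -2)

Forward elimination on [A|b]:
R2 <- R2 - (-1)*R1:  [  0   9   9  -3   6 ]
R3 <- R3 - (3/2)*R1:  [     0      0   -7/2      6  -59/2 ]
R4 <- R4 - (-1/4)*R1:  [     0     -8   13/4  -21/2  309/4 ]
R4 <- R4 - (-8/9)*R2:  [      0       0    45/4   -79/6  991/12 ]
R4 <- R4 - (-45/14)*R3:  [       0        0        0   257/42  -257/21 ]
Row echelon form:
[ 4  0     5      -6  |       29 ]
[ 0  9     9      -3  |        6 ]
[ 0  0  -7/2       6  |    -59/2 ]
[ 0  0     0  257/42  |  -257/21 ]
Back-substitution:
w = (-257/21) / (257/42) = -2
z = (-59/2 - (6)*(-2)) / (-7/2) = 5
y = (6 - (9)*(5) - (-3)*(-2)) / 9 = -5
x = (29 - (5)*(5) - (-6)*(-2)) / 4 = -2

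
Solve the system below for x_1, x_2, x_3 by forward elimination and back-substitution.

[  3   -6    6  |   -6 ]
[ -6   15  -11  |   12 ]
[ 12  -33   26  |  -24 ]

(-2, 0, 0)

Forward elimination on [A|b]:
R2 <- R2 - (-2)*R1:  [ 0  3  1  0 ]
R3 <- R3 - (4)*R1:  [  0  -9   2   0 ]
R3 <- R3 - (-3)*R2:  [ 0  0  5  0 ]
Row echelon form:
[ 3  -6  6  |  -6 ]
[ 0   3  1  |   0 ]
[ 0   0  5  |   0 ]
Back-substitution:
x_3 = (0) / 5 = 0
x_2 = (0 - (1)*(0)) / 3 = 0
x_1 = (-6 - (-6)*(0) - (6)*(0)) / 3 = -2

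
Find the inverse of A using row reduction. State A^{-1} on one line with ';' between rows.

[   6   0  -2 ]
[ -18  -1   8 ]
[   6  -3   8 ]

inverse = [-2/3 -1/4 1/12; -8 -5/2 1/2; -5/2 -3/4 1/4]

Gauss-Jordan on [A | I]:
R1 <- (1/6)*R1:  [    1     0  -1/3  |   1/6     0     0 ]
R2 <- R2 - (-18)*R1:  [  0  -1   2  |   3   1   0 ]
R3 <- R3 - (6)*R1:  [  0  -3  10  |  -1   0   1 ]
R2 <- (1/-1)*R2:  [  0   1  -2  |  -3  -1   0 ]
R3 <- R3 - (-3)*R2:  [   0    0    4  |  -10   -3    1 ]
R3 <- (1/4)*R3:  [    0     0     1  |  -5/2  -3/4   1/4 ]
R1 <- R1 - (-1/3)*R3:  [    1     0     0  |  -2/3  -1/4  1/12 ]
R2 <- R2 - (-2)*R3:  [    0     1     0  |    -8  -5/2   1/2 ]
Right block of [I | A^{-1}] is the inverse:
[ -2/3  -1/4  1/12 ]
[   -8  -5/2   1/2 ]
[ -5/2  -3/4   1/4 ]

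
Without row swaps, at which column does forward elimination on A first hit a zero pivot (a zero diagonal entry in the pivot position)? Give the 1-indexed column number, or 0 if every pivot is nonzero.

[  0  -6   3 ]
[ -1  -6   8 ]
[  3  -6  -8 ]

Naive forward elimination:
Pivot entry (1,1) is zero but row 2 has -1 in column 1 -> naive elimination stops; a row interchange (e.g. R1 <-> R2) would be required here.

first zero-pivot column = 1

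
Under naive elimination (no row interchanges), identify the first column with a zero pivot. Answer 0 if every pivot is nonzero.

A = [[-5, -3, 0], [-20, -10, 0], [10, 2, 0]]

Naive forward elimination:
R2 <- R2 - (4)*R1:  [ 0  2  0 ]
R3 <- R3 - (-2)*R1:  [  0  -4   0 ]
R3 <- R3 - (-2)*R2:  [ 0  0  0 ]
Matrix at this point:
[ -5  -3  0 ]
[  0   2  0 ]
[  0   0  0 ]
Pivot entry (3,3) in the last row is zero and there are no rows below to swap with -> zero pivot in column 3 (A is singular).

first zero-pivot column = 3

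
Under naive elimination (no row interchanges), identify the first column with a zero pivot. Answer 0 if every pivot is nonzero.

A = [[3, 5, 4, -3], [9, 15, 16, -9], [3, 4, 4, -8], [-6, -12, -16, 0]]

Naive forward elimination:
R2 <- R2 - (3)*R1:  [ 0  0  4  0 ]
R3 <- R3 - (1)*R1:  [  0  -1   0  -5 ]
R4 <- R4 - (-2)*R1:  [  0  -2  -8  -6 ]
Matrix at this point:
[ 3   5   4  -3 ]
[ 0   0   4   0 ]
[ 0  -1   0  -5 ]
[ 0  -2  -8  -6 ]
Pivot entry (2,2) is zero but row 3 has -1 in column 2 -> naive elimination stops; a row interchange (e.g. R2 <-> R3) would be required here.

first zero-pivot column = 2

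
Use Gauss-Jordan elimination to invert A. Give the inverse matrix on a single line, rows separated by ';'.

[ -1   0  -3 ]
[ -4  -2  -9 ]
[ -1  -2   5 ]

Gauss-Jordan on [A | I]:
R1 <- (1/-1)*R1:  [  1   0   3  |  -1   0   0 ]
R2 <- R2 - (-4)*R1:  [  0  -2   3  |  -4   1   0 ]
R3 <- R3 - (-1)*R1:  [  0  -2   8  |  -1   0   1 ]
R2 <- (1/-2)*R2:  [    0     1  -3/2  |     2  -1/2     0 ]
R3 <- R3 - (-2)*R2:  [  0   0   5  |   3  -1   1 ]
R3 <- (1/5)*R3:  [    0     0     1  |   3/5  -1/5   1/5 ]
R1 <- R1 - (3)*R3:  [     1      0      0  |  -14/5    3/5   -3/5 ]
R2 <- R2 - (-3/2)*R3:  [     0      1      0  |  29/10   -4/5   3/10 ]
Right block of [I | A^{-1}] is the inverse:
[ -14/5   3/5  -3/5 ]
[ 29/10  -4/5  3/10 ]
[   3/5  -1/5   1/5 ]

inverse = [-14/5 3/5 -3/5; 29/10 -4/5 3/10; 3/5 -1/5 1/5]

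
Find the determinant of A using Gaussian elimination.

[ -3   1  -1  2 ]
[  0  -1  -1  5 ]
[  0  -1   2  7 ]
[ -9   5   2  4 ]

det(A) = 54

Forward elimination:
R4 <- R4 - (3)*R1:  [  0   2   5  -2 ]
R3 <- R3 - (1)*R2:  [ 0  0  3  2 ]
R4 <- R4 - (-2)*R2:  [ 0  0  3  8 ]
R4 <- R4 - (1)*R3:  [ 0  0  0  6 ]
Upper-triangular form:
[ -3   1  -1  2 ]
[  0  -1  -1  5 ]
[  0   0   3  2 ]
[  0   0   0  6 ]
det(A) = (-1)^0 * (-3) * (-1) * (3) * (6) = 54  (0 row swaps -> sign +1)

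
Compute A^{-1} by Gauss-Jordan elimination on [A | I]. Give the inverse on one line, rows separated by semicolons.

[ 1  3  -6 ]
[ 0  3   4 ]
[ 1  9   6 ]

Gauss-Jordan on [A | I]:
R3 <- R3 - (1)*R1:  [  0   6  12  |  -1   0   1 ]
R2 <- (1/3)*R2:  [   0    1  4/3  |    0  1/3    0 ]
R1 <- R1 - (3)*R2:  [   1    0  -10  |    1   -1    0 ]
R3 <- R3 - (6)*R2:  [  0   0   4  |  -1  -2   1 ]
R3 <- (1/4)*R3:  [    0     0     1  |  -1/4  -1/2   1/4 ]
R1 <- R1 - (-10)*R3:  [    1     0     0  |  -3/2    -6   5/2 ]
R2 <- R2 - (4/3)*R3:  [    0     1     0  |   1/3     1  -1/3 ]
Right block of [I | A^{-1}] is the inverse:
[ -3/2    -6   5/2 ]
[  1/3     1  -1/3 ]
[ -1/4  -1/2   1/4 ]

inverse = [-3/2 -6 5/2; 1/3 1 -1/3; -1/4 -1/2 1/4]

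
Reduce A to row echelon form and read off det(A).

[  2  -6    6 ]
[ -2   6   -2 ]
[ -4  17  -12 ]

Forward elimination:
R2 <- R2 - (-1)*R1:  [ 0  0  4 ]
R3 <- R3 - (-2)*R1:  [ 0  5  0 ]
R2 <-> R3   (pivot in column 2 was zero)
[ 2  -6  6 ]
[ 0   5  0 ]
[ 0   0  4 ]
Upper-triangular form:
[ 2  -6  6 ]
[ 0   5  0 ]
[ 0   0  4 ]
det(A) = (-1)^1 * (2) * (5) * (4) = -40  (1 row swap -> sign -1)

det(A) = -40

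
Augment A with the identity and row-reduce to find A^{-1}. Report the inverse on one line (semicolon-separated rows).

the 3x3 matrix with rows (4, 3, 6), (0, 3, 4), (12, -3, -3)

Gauss-Jordan on [A | I]:
R1 <- (1/4)*R1:  [   1  3/4  3/2  |  1/4    0    0 ]
R3 <- R3 - (12)*R1:  [   0  -12  -21  |   -3    0    1 ]
R2 <- (1/3)*R2:  [   0    1  4/3  |    0  1/3    0 ]
R1 <- R1 - (3/4)*R2:  [    1     0   1/2  |   1/4  -1/4     0 ]
R3 <- R3 - (-12)*R2:  [  0   0  -5  |  -3   4   1 ]
R3 <- (1/-5)*R3:  [    0     0     1  |   3/5  -4/5  -1/5 ]
R1 <- R1 - (1/2)*R3:  [     1      0      0  |  -1/20   3/20   1/10 ]
R2 <- R2 - (4/3)*R3:  [    0     1     0  |  -4/5   7/5  4/15 ]
Right block of [I | A^{-1}] is the inverse:
[ -1/20  3/20  1/10 ]
[  -4/5   7/5  4/15 ]
[   3/5  -4/5  -1/5 ]

inverse = [-1/20 3/20 1/10; -4/5 7/5 4/15; 3/5 -4/5 -1/5]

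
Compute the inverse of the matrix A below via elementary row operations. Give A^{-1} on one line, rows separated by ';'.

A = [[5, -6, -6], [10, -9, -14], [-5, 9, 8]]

inverse = [9/10 -1/10 1/2; -1/6 1/6 1/6; 3/4 -1/4 1/4]

Gauss-Jordan on [A | I]:
R1 <- (1/5)*R1:  [    1  -6/5  -6/5  |   1/5     0     0 ]
R2 <- R2 - (10)*R1:  [  0   3  -2  |  -2   1   0 ]
R3 <- R3 - (-5)*R1:  [ 0  3  2  |  1  0  1 ]
R2 <- (1/3)*R2:  [    0     1  -2/3  |  -2/3   1/3     0 ]
R1 <- R1 - (-6/5)*R2:  [    1     0    -2  |  -3/5   2/5     0 ]
R3 <- R3 - (3)*R2:  [  0   0   4  |   3  -1   1 ]
R3 <- (1/4)*R3:  [    0     0     1  |   3/4  -1/4   1/4 ]
R1 <- R1 - (-2)*R3:  [     1      0      0  |   9/10  -1/10    1/2 ]
R2 <- R2 - (-2/3)*R3:  [    0     1     0  |  -1/6   1/6   1/6 ]
Right block of [I | A^{-1}] is the inverse:
[ 9/10  -1/10  1/2 ]
[ -1/6    1/6  1/6 ]
[  3/4   -1/4  1/4 ]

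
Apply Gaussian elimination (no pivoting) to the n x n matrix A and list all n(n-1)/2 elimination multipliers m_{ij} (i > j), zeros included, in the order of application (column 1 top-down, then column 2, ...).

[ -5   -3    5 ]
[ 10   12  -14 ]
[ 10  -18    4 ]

multipliers: -2, -2, -4

Forward elimination:
R2 <- R2 - (-2)*R1:  [  0   6  -4 ]
R3 <- R3 - (-2)*R1:  [   0  -24   14 ]
R3 <- R3 - (-4)*R2:  [  0   0  -2 ]
Multipliers (in order of application): m_{21} = -2, m_{31} = -2, m_{32} = -4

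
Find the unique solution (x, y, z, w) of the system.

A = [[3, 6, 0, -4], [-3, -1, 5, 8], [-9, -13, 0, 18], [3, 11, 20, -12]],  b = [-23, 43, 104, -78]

(-3, 1, -1, 5)

Forward elimination on [A|b]:
R2 <- R2 - (-1)*R1:  [  0   5   5   4  20 ]
R3 <- R3 - (-3)*R1:  [  0   5   0   6  35 ]
R4 <- R4 - (1)*R1:  [   0    5   20   -8  -55 ]
R3 <- R3 - (1)*R2:  [  0   0  -5   2  15 ]
R4 <- R4 - (1)*R2:  [   0    0   15  -12  -75 ]
R4 <- R4 - (-3)*R3:  [   0    0    0   -6  -30 ]
Row echelon form:
[ 3  6   0  -4  |  -23 ]
[ 0  5   5   4  |   20 ]
[ 0  0  -5   2  |   15 ]
[ 0  0   0  -6  |  -30 ]
Back-substitution:
w = (-30) / -6 = 5
z = (15 - (2)*(5)) / -5 = -1
y = (20 - (5)*(-1) - (4)*(5)) / 5 = 1
x = (-23 - (6)*(1) - (-4)*(5)) / 3 = -3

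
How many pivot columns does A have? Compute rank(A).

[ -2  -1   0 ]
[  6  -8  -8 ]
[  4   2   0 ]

rank(A) = 2

Row reduction:
R2 <- R2 - (-3)*R1:  [   0  -11   -8 ]
R3 <- R3 - (-2)*R1:  [ 0  0  0 ]
Row echelon form:
[ -2   -1   0 ]
[  0  -11  -8 ]
[  0    0   0 ]
Nonzero rows / pivot columns: 2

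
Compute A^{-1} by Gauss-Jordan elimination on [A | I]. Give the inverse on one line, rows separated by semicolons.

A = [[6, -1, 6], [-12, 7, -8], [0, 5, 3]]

Gauss-Jordan on [A | I]:
R1 <- (1/6)*R1:  [    1  -1/6     1  |   1/6     0     0 ]
R2 <- R2 - (-12)*R1:  [ 0  5  4  |  2  1  0 ]
R2 <- (1/5)*R2:  [   0    1  4/5  |  2/5  1/5    0 ]
R1 <- R1 - (-1/6)*R2:  [     1      0  17/15  |   7/30   1/30      0 ]
R3 <- R3 - (5)*R2:  [  0   0  -1  |  -2  -1   1 ]
R3 <- (1/-1)*R3:  [  0   0   1  |   2   1  -1 ]
R1 <- R1 - (17/15)*R3:  [      1       0       0  |  -61/30  -11/10   17/15 ]
R2 <- R2 - (4/5)*R3:  [    0     1     0  |  -6/5  -3/5   4/5 ]
Right block of [I | A^{-1}] is the inverse:
[ -61/30  -11/10  17/15 ]
[   -6/5    -3/5    4/5 ]
[      2       1     -1 ]

inverse = [-61/30 -11/10 17/15; -6/5 -3/5 4/5; 2 1 -1]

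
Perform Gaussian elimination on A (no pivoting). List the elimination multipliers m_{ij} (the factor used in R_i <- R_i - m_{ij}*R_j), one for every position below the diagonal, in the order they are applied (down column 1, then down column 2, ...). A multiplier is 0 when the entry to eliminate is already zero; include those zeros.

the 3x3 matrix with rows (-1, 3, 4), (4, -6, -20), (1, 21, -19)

Forward elimination:
R2 <- R2 - (-4)*R1:  [  0   6  -4 ]
R3 <- R3 - (-1)*R1:  [   0   24  -15 ]
R3 <- R3 - (4)*R2:  [ 0  0  1 ]
Multipliers (in order of application): m_{21} = -4, m_{31} = -1, m_{32} = 4

multipliers: -4, -1, 4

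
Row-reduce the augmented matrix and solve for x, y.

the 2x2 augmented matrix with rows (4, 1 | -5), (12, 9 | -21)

(-1, -1)

Forward elimination on [A|b]:
R2 <- R2 - (3)*R1:  [  0   6  -6 ]
Row echelon form:
[ 4  1  |  -5 ]
[ 0  6  |  -6 ]
Back-substitution:
y = (-6) / 6 = -1
x = (-5 - (1)*(-1)) / 4 = -1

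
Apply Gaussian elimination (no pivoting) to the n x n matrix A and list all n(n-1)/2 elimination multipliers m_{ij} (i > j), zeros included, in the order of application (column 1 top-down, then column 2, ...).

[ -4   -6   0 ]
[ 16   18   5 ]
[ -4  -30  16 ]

multipliers: -4, 1, 4

Forward elimination:
R2 <- R2 - (-4)*R1:  [  0  -6   5 ]
R3 <- R3 - (1)*R1:  [   0  -24   16 ]
R3 <- R3 - (4)*R2:  [  0   0  -4 ]
Multipliers (in order of application): m_{21} = -4, m_{31} = 1, m_{32} = 4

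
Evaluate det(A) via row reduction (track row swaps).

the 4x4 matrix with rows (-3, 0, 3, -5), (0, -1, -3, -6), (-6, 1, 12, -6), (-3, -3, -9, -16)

det(A) = 45

Forward elimination:
R3 <- R3 - (2)*R1:  [ 0  1  6  4 ]
R4 <- R4 - (1)*R1:  [   0   -3  -12  -11 ]
R3 <- R3 - (-1)*R2:  [  0   0   3  -2 ]
R4 <- R4 - (3)*R2:  [  0   0  -3   7 ]
R4 <- R4 - (-1)*R3:  [ 0  0  0  5 ]
Upper-triangular form:
[ -3   0   3  -5 ]
[  0  -1  -3  -6 ]
[  0   0   3  -2 ]
[  0   0   0   5 ]
det(A) = (-1)^0 * (-3) * (-1) * (3) * (5) = 45  (0 row swaps -> sign +1)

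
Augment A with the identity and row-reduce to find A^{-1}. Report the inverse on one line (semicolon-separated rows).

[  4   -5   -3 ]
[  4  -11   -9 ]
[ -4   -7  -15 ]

inverse = [17/24 -3/8 1/12; 2/3 -1/2 1/6; -1/2 1/3 -1/6]

Gauss-Jordan on [A | I]:
R1 <- (1/4)*R1:  [    1  -5/4  -3/4  |   1/4     0     0 ]
R2 <- R2 - (4)*R1:  [  0  -6  -6  |  -1   1   0 ]
R3 <- R3 - (-4)*R1:  [   0  -12  -18  |    1    0    1 ]
R2 <- (1/-6)*R2:  [    0     1     1  |   1/6  -1/6     0 ]
R1 <- R1 - (-5/4)*R2:  [     1      0    1/2  |  11/24  -5/24      0 ]
R3 <- R3 - (-12)*R2:  [  0   0  -6  |   3  -2   1 ]
R3 <- (1/-6)*R3:  [    0     0     1  |  -1/2   1/3  -1/6 ]
R1 <- R1 - (1/2)*R3:  [     1      0      0  |  17/24   -3/8   1/12 ]
R2 <- R2 - (1)*R3:  [    0     1     0  |   2/3  -1/2   1/6 ]
Right block of [I | A^{-1}] is the inverse:
[ 17/24  -3/8  1/12 ]
[   2/3  -1/2   1/6 ]
[  -1/2   1/3  -1/6 ]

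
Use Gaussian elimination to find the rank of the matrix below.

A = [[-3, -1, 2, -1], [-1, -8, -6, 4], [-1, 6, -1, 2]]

Row reduction:
R2 <- R2 - (1/3)*R1:  [     0  -23/3  -20/3   13/3 ]
R3 <- R3 - (1/3)*R1:  [    0  19/3  -5/3   7/3 ]
R3 <- R3 - (-19/23)*R2:  [       0        0  -165/23   136/23 ]
Row echelon form:
[ -3     -1        2      -1 ]
[  0  -23/3    -20/3    13/3 ]
[  0      0  -165/23  136/23 ]
Nonzero rows / pivot columns: 3

rank(A) = 3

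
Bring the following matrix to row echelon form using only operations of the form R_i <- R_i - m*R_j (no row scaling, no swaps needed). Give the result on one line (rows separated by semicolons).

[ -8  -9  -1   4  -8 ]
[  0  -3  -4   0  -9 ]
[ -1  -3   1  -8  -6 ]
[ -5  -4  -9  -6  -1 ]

REF = [-8 -9 -1 4 -8; 0 -3 -4 0 -9; 0 0 29/8 -17/2 5/8; 0 0 0 -2890/87 82/87]

Forward elimination:
R3 <- R3 - (1/8)*R1:  [     0  -15/8    9/8  -17/2     -5 ]
R4 <- R4 - (5/8)*R1:  [     0   13/8  -67/8  -17/2      4 ]
R3 <- R3 - (5/8)*R2:  [     0      0   29/8  -17/2    5/8 ]
R4 <- R4 - (-13/24)*R2:  [       0        0  -253/24    -17/2     -7/8 ]
R4 <- R4 - (-253/87)*R3:  [        0         0         0  -2890/87     82/87 ]
Row echelon form:
[ -8  -9    -1         4     -8 ]
[  0  -3    -4         0     -9 ]
[  0   0  29/8     -17/2    5/8 ]
[  0   0     0  -2890/87  82/87 ]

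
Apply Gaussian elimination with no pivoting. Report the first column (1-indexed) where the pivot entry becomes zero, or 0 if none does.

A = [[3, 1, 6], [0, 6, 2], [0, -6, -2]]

first zero-pivot column = 3

Naive forward elimination:
R3 <- R3 - (-1)*R2:  [ 0  0  0 ]
Matrix at this point:
[ 3  1  6 ]
[ 0  6  2 ]
[ 0  0  0 ]
Pivot entry (3,3) in the last row is zero and there are no rows below to swap with -> zero pivot in column 3 (A is singular).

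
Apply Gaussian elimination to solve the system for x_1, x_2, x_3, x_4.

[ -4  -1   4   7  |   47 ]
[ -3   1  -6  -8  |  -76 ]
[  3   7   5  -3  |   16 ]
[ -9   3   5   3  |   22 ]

(2, 0, 5, 5)

Forward elimination on [A|b]:
R2 <- R2 - (3/4)*R1:  [      0     7/4      -9   -53/4  -445/4 ]
R3 <- R3 - (-3/4)*R1:  [     0   25/4      8    9/4  205/4 ]
R4 <- R4 - (9/4)*R1:  [      0    21/4      -4   -51/4  -335/4 ]
R3 <- R3 - (25/7)*R2:  [      0       0   281/7   347/7  3140/7 ]
R4 <- R4 - (3)*R2:  [   0    0   23   27  250 ]
R4 <- R4 - (161/281)*R3:  [         0          0          0   -394/281  -1970/281 ]
Row echelon form:
[ -4   -1      4         7  |         47 ]
[  0  7/4     -9     -53/4  |     -445/4 ]
[  0    0  281/7     347/7  |     3140/7 ]
[  0    0      0  -394/281  |  -1970/281 ]
Back-substitution:
x_4 = (-1970/281) / (-394/281) = 5
x_3 = (3140/7 - (347/7)*(5)) / (281/7) = 5
x_2 = (-445/4 - (-9)*(5) - (-53/4)*(5)) / (7/4) = 0
x_1 = (47 - (-1)*(0) - (4)*(5) - (7)*(5)) / -4 = 2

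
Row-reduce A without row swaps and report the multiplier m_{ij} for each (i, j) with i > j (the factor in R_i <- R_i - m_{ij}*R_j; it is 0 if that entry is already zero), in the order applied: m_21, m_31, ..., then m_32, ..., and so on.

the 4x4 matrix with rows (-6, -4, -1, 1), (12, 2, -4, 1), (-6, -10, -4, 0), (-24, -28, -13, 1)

multipliers: -2, 1, 4, 1, 2, 1

Forward elimination:
R2 <- R2 - (-2)*R1:  [  0  -6  -6   3 ]
R3 <- R3 - (1)*R1:  [  0  -6  -3  -1 ]
R4 <- R4 - (4)*R1:  [   0  -12   -9   -3 ]
R3 <- R3 - (1)*R2:  [  0   0   3  -4 ]
R4 <- R4 - (2)*R2:  [  0   0   3  -9 ]
R4 <- R4 - (1)*R3:  [  0   0   0  -5 ]
Multipliers (in order of application): m_{21} = -2, m_{31} = 1, m_{41} = 4, m_{32} = 1, m_{42} = 2, m_{43} = 1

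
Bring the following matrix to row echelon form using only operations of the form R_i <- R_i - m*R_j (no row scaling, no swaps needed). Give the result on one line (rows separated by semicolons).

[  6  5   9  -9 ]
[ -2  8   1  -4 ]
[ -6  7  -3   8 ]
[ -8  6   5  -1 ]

Forward elimination:
R2 <- R2 - (-1/3)*R1:  [    0  29/3     4    -7 ]
R3 <- R3 - (-1)*R1:  [  0  12   6  -1 ]
R4 <- R4 - (-4/3)*R1:  [    0  38/3    17   -13 ]
R3 <- R3 - (36/29)*R2:  [      0       0   30/29  223/29 ]
R4 <- R4 - (38/29)*R2:  [       0        0   341/29  -111/29 ]
R4 <- R4 - (341/30)*R3:  [        0         0         0  -2737/30 ]
Row echelon form:
[ 6     5      9        -9 ]
[ 0  29/3      4        -7 ]
[ 0     0  30/29    223/29 ]
[ 0     0      0  -2737/30 ]

REF = [6 5 9 -9; 0 29/3 4 -7; 0 0 30/29 223/29; 0 0 0 -2737/30]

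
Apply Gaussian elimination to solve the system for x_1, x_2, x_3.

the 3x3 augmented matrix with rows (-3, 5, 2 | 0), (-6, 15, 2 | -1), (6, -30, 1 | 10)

(-3, -1, -2)

Forward elimination on [A|b]:
R2 <- R2 - (2)*R1:  [  0   5  -2  -1 ]
R3 <- R3 - (-2)*R1:  [   0  -20    5   10 ]
R3 <- R3 - (-4)*R2:  [  0   0  -3   6 ]
Row echelon form:
[ -3  5   2  |   0 ]
[  0  5  -2  |  -1 ]
[  0  0  -3  |   6 ]
Back-substitution:
x_3 = (6) / -3 = -2
x_2 = (-1 - (-2)*(-2)) / 5 = -1
x_1 = (0 - (5)*(-1) - (2)*(-2)) / -3 = -3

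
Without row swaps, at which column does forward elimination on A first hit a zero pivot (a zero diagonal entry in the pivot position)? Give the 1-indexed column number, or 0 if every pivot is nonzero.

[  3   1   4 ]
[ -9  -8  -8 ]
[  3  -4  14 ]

Naive forward elimination:
R2 <- R2 - (-3)*R1:  [  0  -5   4 ]
R3 <- R3 - (1)*R1:  [  0  -5  10 ]
R3 <- R3 - (1)*R2:  [ 0  0  6 ]
All pivots nonzero; naive elimination completes without hitting a zero pivot.

first zero-pivot column = 0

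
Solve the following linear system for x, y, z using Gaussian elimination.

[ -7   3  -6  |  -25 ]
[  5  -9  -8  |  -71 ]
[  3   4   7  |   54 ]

(1, 4, 5)

Forward elimination on [A|b]:
R2 <- R2 - (-5/7)*R1:  [      0   -48/7   -86/7  -622/7 ]
R3 <- R3 - (-3/7)*R1:  [     0   37/7   31/7  303/7 ]
R3 <- R3 - (-37/48)*R2:  [       0        0  -121/24  -605/24 ]
Row echelon form:
[ -7      3       -6  |      -25 ]
[  0  -48/7    -86/7  |   -622/7 ]
[  0      0  -121/24  |  -605/24 ]
Back-substitution:
z = (-605/24) / (-121/24) = 5
y = (-622/7 - (-86/7)*(5)) / (-48/7) = 4
x = (-25 - (3)*(4) - (-6)*(5)) / -7 = 1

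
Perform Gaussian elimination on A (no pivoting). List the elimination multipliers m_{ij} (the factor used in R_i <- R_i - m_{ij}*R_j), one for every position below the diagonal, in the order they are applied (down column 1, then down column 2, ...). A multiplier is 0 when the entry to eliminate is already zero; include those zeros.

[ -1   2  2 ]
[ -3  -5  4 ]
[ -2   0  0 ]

multipliers: 3, 2, 4/11

Forward elimination:
R2 <- R2 - (3)*R1:  [   0  -11   -2 ]
R3 <- R3 - (2)*R1:  [  0  -4  -4 ]
R3 <- R3 - (4/11)*R2:  [      0       0  -36/11 ]
Multipliers (in order of application): m_{21} = 3, m_{31} = 2, m_{32} = 4/11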